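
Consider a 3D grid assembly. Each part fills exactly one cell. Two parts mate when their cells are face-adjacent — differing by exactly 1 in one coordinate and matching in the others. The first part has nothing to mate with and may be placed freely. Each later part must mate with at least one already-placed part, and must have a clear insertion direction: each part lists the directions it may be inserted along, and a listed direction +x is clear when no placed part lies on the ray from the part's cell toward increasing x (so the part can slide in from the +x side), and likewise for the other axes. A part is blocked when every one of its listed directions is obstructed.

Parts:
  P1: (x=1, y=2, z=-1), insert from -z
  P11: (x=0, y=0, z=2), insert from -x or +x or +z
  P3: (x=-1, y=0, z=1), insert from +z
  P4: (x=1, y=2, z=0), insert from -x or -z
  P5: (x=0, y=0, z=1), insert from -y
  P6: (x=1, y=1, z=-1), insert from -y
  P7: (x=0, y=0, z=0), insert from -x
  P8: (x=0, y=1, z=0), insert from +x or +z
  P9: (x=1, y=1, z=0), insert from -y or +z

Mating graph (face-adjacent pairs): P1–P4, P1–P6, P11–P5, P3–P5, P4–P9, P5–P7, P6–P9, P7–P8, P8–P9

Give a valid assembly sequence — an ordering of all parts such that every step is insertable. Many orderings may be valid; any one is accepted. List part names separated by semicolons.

P11; P5; P3; P7; P8; P9; P4; P6; P1

1. P11@(0, 0, 2) [-x clear] — {P11}
2. P5@(0, 0, 1) [-y clear] — {P11, P5}
3. P3@(-1, 0, 1) [+z clear] — {P11, P3, P5}
4. P7@(0, 0, 0) [-x clear] — {P11, P3, P5, P7}
5. P8@(0, 1, 0) [+x clear] — {P11, P3, P5, P7, P8}
6. P9@(1, 1, 0) [-y clear] — {P11, P3, P5, P7, P8, P9}
7. P4@(1, 2, 0) [-x clear] — {P11, P3, P4, P5, P7, P8, P9}
8. P6@(1, 1, -1) [-y clear] — {P11, P3, P4, P5, P6, P7, P8, P9}
9. P1@(1, 2, -1) [-z clear] — {P1, P11, P3, P4, P5, P6, P7, P8, P9}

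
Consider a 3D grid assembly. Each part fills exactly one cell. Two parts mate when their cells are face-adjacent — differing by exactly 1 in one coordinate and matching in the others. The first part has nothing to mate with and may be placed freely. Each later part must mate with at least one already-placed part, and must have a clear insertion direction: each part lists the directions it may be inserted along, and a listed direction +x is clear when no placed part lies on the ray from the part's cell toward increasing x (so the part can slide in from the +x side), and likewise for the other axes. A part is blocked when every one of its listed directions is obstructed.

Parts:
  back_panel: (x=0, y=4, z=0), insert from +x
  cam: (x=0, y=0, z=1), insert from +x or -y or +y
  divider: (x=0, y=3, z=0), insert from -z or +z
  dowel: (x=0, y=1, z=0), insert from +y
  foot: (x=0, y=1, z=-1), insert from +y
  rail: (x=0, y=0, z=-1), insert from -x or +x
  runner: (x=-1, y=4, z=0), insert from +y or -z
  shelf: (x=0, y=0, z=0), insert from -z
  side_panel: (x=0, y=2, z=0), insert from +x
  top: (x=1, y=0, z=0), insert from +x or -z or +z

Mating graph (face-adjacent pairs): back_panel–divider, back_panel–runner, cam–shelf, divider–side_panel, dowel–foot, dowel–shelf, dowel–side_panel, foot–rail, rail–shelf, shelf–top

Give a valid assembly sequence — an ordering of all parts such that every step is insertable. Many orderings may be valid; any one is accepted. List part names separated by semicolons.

1. shelf@(0, 0, 0) [-z clear] — {shelf}
2. top@(1, 0, 0) [+x clear] — {shelf, top}
3. cam@(0, 0, 1) [+x clear] — {cam, shelf, top}
4. dowel@(0, 1, 0) [+y clear] — {cam, dowel, shelf, top}
5. foot@(0, 1, -1) [+y clear] — {cam, dowel, foot, shelf, top}
6. side_panel@(0, 2, 0) [+x clear] — {cam, dowel, foot, shelf, side_panel, top}
7. divider@(0, 3, 0) [-z clear] — {cam, divider, dowel, foot, shelf, side_panel, top}
8. back_panel@(0, 4, 0) [+x clear] — {back_panel, cam, divider, dowel, foot, shelf, side_panel, top}
9. runner@(-1, 4, 0) [+y clear] — {back_panel, cam, divider, dowel, foot, runner, shelf, side_panel, top}
10. rail@(0, 0, -1) [-x clear] — {back_panel, cam, divider, dowel, foot, rail, runner, shelf, side_panel, top}

shelf; top; cam; dowel; foot; side_panel; divider; back_panel; runner; rail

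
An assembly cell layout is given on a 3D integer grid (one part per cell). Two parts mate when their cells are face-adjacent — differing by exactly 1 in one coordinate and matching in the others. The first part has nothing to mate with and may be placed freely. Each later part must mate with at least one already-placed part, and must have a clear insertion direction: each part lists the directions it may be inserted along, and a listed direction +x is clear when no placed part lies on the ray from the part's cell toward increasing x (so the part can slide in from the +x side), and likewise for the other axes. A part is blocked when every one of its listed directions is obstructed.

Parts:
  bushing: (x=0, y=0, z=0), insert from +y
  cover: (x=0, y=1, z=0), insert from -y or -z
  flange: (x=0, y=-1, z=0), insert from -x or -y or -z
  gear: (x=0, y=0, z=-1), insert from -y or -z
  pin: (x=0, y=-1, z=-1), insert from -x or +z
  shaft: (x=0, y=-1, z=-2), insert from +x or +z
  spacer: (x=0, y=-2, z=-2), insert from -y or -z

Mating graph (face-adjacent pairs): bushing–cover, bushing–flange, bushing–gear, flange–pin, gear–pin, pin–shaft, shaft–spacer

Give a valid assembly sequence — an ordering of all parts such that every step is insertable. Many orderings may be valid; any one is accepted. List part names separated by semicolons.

bushing; flange; pin; shaft; gear; cover; spacer

1. bushing@(0, 0, 0) [+y clear] — {bushing}
2. flange@(0, -1, 0) [-x clear] — {bushing, flange}
3. pin@(0, -1, -1) [-x clear] — {bushing, flange, pin}
4. shaft@(0, -1, -2) [+x clear] — {bushing, flange, pin, shaft}
5. gear@(0, 0, -1) [-z clear] — {bushing, flange, gear, pin, shaft}
6. cover@(0, 1, 0) [-z clear] — {bushing, cover, flange, gear, pin, shaft}
7. spacer@(0, -2, -2) [-y clear] — {bushing, cover, flange, gear, pin, shaft, spacer}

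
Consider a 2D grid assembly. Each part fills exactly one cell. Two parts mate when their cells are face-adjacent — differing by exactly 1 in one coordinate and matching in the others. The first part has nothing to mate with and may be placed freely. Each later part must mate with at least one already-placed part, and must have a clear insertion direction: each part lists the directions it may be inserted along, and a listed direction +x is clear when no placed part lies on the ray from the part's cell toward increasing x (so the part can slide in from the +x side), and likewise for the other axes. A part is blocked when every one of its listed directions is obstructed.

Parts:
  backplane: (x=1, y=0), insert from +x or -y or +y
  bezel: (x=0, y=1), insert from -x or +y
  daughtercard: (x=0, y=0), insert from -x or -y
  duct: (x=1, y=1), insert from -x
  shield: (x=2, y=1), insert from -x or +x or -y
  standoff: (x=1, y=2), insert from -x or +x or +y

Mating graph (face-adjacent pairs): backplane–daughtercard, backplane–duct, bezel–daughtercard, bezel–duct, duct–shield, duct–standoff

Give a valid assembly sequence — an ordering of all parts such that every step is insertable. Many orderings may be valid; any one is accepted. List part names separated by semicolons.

shield; duct; bezel; backplane; daughtercard; standoff

1. shield@(2, 1) [-x clear] — {shield}
2. duct@(1, 1) [-x clear] — {duct, shield}
3. bezel@(0, 1) [-x clear] — {bezel, duct, shield}
4. backplane@(1, 0) [+x clear] — {backplane, bezel, duct, shield}
5. daughtercard@(0, 0) [-x clear] — {backplane, bezel, daughtercard, duct, shield}
6. standoff@(1, 2) [-x clear] — {backplane, bezel, daughtercard, duct, shield, standoff}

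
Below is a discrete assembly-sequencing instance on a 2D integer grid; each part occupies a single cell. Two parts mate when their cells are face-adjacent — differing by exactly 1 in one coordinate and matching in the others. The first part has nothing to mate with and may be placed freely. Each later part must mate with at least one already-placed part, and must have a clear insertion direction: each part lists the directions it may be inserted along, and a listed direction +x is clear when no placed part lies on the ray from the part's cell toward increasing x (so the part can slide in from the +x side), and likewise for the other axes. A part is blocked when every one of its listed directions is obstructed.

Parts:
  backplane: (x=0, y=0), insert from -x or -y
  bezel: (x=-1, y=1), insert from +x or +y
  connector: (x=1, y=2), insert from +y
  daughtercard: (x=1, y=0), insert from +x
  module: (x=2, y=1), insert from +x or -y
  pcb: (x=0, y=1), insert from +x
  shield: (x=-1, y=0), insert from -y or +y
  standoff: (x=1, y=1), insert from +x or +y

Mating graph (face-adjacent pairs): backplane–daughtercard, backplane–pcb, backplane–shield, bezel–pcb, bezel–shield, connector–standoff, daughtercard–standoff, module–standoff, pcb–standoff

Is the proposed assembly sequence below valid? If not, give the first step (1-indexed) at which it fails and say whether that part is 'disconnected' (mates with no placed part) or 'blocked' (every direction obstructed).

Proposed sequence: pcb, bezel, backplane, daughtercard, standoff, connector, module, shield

Valid

1. pcb@(0, 1) [+x clear] — {pcb}
2. bezel@(-1, 1) [+y clear] — {bezel, pcb}
3. backplane@(0, 0) [-x clear] — {backplane, bezel, pcb}
4. daughtercard@(1, 0) [+x clear] — {backplane, bezel, daughtercard, pcb}
5. standoff@(1, 1) [+x clear] — {backplane, bezel, daughtercard, pcb, standoff}
6. connector@(1, 2) [+y clear] — {backplane, bezel, connector, daughtercard, pcb, standoff}
7. module@(2, 1) [+x clear] — {backplane, bezel, connector, daughtercard, module, pcb, standoff}
8. shield@(-1, 0) [-y clear] — {backplane, bezel, connector, daughtercard, module, pcb, shield, standoff}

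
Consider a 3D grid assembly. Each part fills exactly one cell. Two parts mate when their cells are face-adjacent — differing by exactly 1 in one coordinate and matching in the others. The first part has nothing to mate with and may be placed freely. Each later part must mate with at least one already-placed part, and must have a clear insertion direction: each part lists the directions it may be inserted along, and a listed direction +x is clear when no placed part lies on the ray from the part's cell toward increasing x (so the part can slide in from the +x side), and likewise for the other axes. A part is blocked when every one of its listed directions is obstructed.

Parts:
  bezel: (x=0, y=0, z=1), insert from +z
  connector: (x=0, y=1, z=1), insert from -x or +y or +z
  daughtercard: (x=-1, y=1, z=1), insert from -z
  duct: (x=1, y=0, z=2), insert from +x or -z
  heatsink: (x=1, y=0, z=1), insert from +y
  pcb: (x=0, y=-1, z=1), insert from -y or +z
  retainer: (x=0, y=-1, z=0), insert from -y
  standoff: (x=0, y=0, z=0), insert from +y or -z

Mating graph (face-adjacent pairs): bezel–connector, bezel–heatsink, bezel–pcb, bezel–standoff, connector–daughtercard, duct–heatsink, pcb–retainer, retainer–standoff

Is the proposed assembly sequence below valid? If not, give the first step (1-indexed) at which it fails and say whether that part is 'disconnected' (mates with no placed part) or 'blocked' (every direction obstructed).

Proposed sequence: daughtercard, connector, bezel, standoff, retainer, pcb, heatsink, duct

Valid

1. daughtercard@(-1, 1, 1) [-z clear] — {daughtercard}
2. connector@(0, 1, 1) [+y clear] — {connector, daughtercard}
3. bezel@(0, 0, 1) [+z clear] — {bezel, connector, daughtercard}
4. standoff@(0, 0, 0) [+y clear] — {bezel, connector, daughtercard, standoff}
5. retainer@(0, -1, 0) [-y clear] — {bezel, connector, daughtercard, retainer, standoff}
6. pcb@(0, -1, 1) [-y clear] — {bezel, connector, daughtercard, pcb, retainer, standoff}
7. heatsink@(1, 0, 1) [+y clear] — {bezel, connector, daughtercard, heatsink, pcb, retainer, standoff}
8. duct@(1, 0, 2) [+x clear] — {bezel, connector, daughtercard, duct, heatsink, pcb, retainer, standoff}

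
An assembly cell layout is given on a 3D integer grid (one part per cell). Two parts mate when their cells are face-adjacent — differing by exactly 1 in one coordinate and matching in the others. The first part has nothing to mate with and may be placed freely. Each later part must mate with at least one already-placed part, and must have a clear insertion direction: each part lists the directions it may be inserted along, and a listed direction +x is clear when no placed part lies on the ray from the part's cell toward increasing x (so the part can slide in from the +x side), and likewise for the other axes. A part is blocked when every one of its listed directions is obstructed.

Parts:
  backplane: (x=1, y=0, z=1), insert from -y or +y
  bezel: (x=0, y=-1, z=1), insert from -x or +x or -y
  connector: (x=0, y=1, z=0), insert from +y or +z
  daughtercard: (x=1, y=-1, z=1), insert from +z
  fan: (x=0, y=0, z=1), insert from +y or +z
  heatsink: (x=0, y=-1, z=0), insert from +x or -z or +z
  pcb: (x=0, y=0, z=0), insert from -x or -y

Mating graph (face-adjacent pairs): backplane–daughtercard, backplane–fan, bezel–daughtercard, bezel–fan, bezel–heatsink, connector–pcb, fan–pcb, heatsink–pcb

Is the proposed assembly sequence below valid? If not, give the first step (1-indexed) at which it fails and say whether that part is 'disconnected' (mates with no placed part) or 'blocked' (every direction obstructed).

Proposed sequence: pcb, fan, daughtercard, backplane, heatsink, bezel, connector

1. pcb@(0, 0, 0) [-x clear] — {pcb}
2. fan@(0, 0, 1) [+y clear] — {fan, pcb}
3. daughtercard@(1, -1, 1) — no placed neighbour ⇒ disconnected

Invalid at step 3 (disconnected)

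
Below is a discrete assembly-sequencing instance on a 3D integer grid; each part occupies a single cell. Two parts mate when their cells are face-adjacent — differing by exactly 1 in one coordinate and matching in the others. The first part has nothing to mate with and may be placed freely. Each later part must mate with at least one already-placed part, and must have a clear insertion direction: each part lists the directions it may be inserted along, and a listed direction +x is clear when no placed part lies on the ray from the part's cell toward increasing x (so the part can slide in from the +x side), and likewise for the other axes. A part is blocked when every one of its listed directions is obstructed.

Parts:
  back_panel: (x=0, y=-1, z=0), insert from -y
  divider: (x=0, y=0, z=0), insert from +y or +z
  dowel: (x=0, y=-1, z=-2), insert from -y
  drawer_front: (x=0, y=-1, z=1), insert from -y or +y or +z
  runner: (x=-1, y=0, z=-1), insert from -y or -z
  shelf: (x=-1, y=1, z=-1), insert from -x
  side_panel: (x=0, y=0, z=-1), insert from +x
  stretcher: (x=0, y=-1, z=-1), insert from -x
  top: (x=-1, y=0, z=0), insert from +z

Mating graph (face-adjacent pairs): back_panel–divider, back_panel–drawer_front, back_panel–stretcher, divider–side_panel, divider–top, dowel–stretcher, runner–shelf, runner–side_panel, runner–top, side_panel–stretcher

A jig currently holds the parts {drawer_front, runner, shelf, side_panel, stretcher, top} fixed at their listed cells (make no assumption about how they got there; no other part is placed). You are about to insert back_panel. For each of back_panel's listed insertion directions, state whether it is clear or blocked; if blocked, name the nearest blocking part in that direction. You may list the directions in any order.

-y: clear

-y: ray from back_panel(0, -1, 0) has no placed part ⇒ clear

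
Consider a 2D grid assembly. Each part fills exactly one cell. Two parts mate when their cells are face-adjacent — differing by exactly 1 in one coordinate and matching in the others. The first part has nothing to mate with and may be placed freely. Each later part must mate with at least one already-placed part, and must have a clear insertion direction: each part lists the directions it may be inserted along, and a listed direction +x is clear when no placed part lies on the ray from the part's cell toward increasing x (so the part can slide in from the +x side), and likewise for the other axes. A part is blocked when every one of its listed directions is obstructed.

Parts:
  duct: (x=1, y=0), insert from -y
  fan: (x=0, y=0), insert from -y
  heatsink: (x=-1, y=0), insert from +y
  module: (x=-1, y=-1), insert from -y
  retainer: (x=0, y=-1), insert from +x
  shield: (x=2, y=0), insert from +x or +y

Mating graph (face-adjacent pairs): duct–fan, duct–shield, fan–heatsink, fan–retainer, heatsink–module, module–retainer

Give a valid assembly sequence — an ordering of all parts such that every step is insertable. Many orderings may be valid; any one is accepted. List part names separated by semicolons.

duct; shield; fan; retainer; module; heatsink

1. duct@(1, 0) [-y clear] — {duct}
2. shield@(2, 0) [+x clear] — {duct, shield}
3. fan@(0, 0) [-y clear] — {duct, fan, shield}
4. retainer@(0, -1) [+x clear] — {duct, fan, retainer, shield}
5. module@(-1, -1) [-y clear] — {duct, fan, module, retainer, shield}
6. heatsink@(-1, 0) [+y clear] — {duct, fan, heatsink, module, retainer, shield}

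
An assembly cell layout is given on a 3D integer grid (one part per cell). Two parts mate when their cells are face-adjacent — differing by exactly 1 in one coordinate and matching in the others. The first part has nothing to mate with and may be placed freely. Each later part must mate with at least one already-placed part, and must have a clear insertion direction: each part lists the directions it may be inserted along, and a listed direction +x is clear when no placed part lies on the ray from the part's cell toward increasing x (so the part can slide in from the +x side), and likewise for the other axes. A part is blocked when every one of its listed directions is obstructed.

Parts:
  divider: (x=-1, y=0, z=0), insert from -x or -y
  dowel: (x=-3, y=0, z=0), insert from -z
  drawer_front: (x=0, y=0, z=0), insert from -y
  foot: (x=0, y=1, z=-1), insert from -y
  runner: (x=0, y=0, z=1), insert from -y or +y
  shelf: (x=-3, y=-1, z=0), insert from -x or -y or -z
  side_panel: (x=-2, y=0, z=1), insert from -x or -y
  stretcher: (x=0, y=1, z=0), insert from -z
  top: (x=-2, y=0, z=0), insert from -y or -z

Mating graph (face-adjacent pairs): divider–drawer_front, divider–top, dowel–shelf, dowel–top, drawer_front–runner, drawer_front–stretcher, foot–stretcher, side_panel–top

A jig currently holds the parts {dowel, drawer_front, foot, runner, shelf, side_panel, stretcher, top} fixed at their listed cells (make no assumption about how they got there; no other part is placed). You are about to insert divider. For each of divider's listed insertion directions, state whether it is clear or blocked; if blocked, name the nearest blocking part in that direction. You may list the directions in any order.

-x: nearest on ray is top@(-2, 0, 0) ⇒ blocked
-y: ray from divider(-1, 0, 0) has no placed part ⇒ clear

-x: blocked by top; -y: clear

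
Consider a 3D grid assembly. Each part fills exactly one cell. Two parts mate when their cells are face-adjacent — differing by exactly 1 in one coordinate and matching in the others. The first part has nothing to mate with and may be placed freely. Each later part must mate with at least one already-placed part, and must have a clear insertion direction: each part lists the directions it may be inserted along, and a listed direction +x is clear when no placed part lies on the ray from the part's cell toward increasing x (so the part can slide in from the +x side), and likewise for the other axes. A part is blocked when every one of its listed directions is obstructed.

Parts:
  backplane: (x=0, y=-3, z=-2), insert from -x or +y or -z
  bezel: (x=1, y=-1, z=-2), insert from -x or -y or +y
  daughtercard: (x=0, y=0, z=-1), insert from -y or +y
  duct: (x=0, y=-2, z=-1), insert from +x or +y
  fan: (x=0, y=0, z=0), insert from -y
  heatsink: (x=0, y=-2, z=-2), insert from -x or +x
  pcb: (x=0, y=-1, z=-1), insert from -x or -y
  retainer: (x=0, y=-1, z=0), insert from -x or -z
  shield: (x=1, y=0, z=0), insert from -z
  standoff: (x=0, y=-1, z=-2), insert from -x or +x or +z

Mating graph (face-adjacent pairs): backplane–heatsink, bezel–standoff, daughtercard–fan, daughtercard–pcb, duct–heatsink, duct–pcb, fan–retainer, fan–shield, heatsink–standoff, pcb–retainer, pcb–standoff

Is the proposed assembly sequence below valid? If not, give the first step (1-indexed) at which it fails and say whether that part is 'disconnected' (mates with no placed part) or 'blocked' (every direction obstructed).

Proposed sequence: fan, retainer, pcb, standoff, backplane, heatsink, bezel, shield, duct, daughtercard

1. fan@(0, 0, 0) [-y clear] — {fan}
2. retainer@(0, -1, 0) [-x clear] — {fan, retainer}
3. pcb@(0, -1, -1) [-x clear] — {fan, pcb, retainer}
4. standoff@(0, -1, -2) [-x clear] — {fan, pcb, retainer, standoff}
5. backplane@(0, -3, -2) — no placed neighbour ⇒ disconnected

Invalid at step 5 (disconnected)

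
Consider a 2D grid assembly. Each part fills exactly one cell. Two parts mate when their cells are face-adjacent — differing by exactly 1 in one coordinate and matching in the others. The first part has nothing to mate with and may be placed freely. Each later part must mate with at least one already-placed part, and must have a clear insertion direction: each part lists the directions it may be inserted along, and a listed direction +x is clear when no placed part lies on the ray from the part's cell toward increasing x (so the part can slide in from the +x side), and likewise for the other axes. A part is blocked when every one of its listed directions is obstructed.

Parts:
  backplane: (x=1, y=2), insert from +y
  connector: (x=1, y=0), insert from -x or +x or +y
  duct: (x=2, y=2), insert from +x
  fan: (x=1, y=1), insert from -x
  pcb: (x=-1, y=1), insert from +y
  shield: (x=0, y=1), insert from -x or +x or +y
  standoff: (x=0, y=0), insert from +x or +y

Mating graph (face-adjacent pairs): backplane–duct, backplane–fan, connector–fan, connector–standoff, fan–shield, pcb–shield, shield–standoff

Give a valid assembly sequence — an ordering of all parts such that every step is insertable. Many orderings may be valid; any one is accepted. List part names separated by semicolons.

1. standoff@(0, 0) [+x clear] — {standoff}
2. connector@(1, 0) [+x clear] — {connector, standoff}
3. fan@(1, 1) [-x clear] — {connector, fan, standoff}
4. backplane@(1, 2) [+y clear] — {backplane, connector, fan, standoff}
5. duct@(2, 2) [+x clear] — {backplane, connector, duct, fan, standoff}
6. shield@(0, 1) [-x clear] — {backplane, connector, duct, fan, shield, standoff}
7. pcb@(-1, 1) [+y clear] — {backplane, connector, duct, fan, pcb, shield, standoff}

standoff; connector; fan; backplane; duct; shield; pcb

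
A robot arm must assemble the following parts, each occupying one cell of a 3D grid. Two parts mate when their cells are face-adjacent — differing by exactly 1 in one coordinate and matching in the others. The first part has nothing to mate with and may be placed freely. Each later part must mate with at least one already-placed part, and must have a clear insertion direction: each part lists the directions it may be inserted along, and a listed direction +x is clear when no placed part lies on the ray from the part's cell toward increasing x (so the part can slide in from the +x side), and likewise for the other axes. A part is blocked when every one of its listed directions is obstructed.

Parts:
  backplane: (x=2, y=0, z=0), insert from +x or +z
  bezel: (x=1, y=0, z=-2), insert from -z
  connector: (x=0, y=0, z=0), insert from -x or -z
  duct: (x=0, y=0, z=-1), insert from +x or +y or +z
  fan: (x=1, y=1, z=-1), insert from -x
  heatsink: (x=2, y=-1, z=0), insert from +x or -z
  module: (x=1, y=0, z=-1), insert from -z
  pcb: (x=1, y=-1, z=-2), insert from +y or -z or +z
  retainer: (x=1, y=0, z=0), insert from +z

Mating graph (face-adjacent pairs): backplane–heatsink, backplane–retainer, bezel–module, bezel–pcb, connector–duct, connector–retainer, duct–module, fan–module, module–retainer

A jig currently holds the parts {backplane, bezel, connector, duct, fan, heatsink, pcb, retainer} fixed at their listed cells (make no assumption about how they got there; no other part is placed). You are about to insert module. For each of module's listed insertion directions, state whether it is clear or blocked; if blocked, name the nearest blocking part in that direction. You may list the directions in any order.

-z: blocked by bezel

-z: nearest on ray is bezel@(1, 0, -2) ⇒ blocked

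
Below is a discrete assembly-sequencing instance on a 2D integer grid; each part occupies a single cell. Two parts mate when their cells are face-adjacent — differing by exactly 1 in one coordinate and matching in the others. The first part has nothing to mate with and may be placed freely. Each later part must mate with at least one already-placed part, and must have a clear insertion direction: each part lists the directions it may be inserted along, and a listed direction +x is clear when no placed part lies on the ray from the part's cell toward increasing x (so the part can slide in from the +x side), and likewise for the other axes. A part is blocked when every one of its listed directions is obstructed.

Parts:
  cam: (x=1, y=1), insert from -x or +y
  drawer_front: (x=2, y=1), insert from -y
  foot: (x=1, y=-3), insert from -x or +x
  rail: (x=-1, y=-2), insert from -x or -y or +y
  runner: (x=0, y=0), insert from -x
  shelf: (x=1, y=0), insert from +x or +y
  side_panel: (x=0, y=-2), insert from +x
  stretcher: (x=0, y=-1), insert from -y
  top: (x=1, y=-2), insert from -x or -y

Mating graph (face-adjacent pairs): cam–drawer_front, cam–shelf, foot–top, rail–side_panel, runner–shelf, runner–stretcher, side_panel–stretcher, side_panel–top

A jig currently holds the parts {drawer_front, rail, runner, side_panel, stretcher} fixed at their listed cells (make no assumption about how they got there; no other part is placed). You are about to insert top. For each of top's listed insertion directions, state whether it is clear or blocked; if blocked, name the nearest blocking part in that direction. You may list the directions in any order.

-x: blocked by side_panel; -y: clear

-x: nearest on ray is side_panel@(0, -2) ⇒ blocked
-y: ray from top(1, -2) has no placed part ⇒ clear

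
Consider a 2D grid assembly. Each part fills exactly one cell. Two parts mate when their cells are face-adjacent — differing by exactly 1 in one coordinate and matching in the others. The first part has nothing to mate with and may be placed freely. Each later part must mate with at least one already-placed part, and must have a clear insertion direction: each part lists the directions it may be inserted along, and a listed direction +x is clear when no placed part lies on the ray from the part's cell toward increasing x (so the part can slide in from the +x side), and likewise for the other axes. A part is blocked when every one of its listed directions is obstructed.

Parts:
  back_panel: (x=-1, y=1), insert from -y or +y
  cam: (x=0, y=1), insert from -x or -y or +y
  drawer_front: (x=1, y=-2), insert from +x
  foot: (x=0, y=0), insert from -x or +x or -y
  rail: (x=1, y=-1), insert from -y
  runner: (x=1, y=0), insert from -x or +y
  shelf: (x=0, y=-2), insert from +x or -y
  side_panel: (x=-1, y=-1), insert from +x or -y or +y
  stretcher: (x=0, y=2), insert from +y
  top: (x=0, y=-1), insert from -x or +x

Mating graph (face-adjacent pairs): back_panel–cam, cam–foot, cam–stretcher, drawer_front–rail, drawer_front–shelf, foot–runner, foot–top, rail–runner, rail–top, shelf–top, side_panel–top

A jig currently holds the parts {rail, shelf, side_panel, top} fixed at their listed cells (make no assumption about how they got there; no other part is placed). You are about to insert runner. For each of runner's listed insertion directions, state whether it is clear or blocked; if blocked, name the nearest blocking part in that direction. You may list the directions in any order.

-x: ray from runner(1, 0) has no placed part ⇒ clear
+y: ray from runner(1, 0) has no placed part ⇒ clear

+y: clear; -x: clear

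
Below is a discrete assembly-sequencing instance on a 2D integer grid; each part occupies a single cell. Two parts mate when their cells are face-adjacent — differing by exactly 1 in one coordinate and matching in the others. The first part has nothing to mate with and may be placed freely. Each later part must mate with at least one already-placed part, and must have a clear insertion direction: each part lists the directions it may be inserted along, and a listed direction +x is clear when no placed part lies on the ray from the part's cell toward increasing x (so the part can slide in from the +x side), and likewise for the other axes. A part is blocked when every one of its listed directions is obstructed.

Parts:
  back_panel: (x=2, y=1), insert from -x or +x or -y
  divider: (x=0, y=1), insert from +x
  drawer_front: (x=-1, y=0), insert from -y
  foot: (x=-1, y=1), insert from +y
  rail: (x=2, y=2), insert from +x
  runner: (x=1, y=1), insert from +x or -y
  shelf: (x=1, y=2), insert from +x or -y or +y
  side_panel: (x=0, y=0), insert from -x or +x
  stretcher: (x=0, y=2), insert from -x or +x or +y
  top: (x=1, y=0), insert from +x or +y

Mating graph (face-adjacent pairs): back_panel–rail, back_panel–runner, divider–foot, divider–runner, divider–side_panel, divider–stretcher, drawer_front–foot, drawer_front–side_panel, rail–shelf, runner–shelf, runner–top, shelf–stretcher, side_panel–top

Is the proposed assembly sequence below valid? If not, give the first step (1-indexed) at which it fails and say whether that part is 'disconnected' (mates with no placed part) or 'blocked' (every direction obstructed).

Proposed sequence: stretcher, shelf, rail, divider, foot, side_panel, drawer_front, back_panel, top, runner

1. stretcher@(0, 2) [-x clear] — {stretcher}
2. shelf@(1, 2) [+x clear] — {shelf, stretcher}
3. rail@(2, 2) [+x clear] — {rail, shelf, stretcher}
4. divider@(0, 1) [+x clear] — {divider, rail, shelf, stretcher}
5. foot@(-1, 1) [+y clear] — {divider, foot, rail, shelf, stretcher}
6. side_panel@(0, 0) [-x clear] — {divider, foot, rail, shelf, side_panel, stretcher}
7. drawer_front@(-1, 0) [-y clear] — {divider, drawer_front, foot, rail, shelf, side_panel, stretcher}
8. back_panel@(2, 1) [+x clear] — {back_panel, divider, drawer_front, foot, rail, shelf, side_panel, stretcher}
9. top@(1, 0) [+x clear] — {back_panel, divider, drawer_front, foot, rail, shelf, side_panel, stretcher, top}
10. runner@(1, 1) — +x/-y all obstructed ⇒ blocked

Invalid at step 10 (blocked)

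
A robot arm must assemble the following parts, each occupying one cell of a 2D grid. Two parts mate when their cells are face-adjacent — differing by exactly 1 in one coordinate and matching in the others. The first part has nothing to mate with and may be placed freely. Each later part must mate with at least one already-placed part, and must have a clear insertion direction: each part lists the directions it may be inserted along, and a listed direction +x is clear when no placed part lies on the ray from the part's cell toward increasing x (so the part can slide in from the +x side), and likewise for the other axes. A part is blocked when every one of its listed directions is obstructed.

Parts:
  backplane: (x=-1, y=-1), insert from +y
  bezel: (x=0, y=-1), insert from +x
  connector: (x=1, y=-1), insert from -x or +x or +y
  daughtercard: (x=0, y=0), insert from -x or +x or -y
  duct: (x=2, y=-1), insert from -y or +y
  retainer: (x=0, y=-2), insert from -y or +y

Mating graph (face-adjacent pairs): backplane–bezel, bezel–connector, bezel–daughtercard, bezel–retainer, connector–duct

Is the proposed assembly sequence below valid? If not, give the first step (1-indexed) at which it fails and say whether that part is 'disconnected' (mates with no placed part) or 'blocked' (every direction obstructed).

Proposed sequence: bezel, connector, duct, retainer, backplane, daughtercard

Valid

1. bezel@(0, -1) [+x clear] — {bezel}
2. connector@(1, -1) [+x clear] — {bezel, connector}
3. duct@(2, -1) [-y clear] — {bezel, connector, duct}
4. retainer@(0, -2) [-y clear] — {bezel, connector, duct, retainer}
5. backplane@(-1, -1) [+y clear] — {backplane, bezel, connector, duct, retainer}
6. daughtercard@(0, 0) [-x clear] — {backplane, bezel, connector, daughtercard, duct, retainer}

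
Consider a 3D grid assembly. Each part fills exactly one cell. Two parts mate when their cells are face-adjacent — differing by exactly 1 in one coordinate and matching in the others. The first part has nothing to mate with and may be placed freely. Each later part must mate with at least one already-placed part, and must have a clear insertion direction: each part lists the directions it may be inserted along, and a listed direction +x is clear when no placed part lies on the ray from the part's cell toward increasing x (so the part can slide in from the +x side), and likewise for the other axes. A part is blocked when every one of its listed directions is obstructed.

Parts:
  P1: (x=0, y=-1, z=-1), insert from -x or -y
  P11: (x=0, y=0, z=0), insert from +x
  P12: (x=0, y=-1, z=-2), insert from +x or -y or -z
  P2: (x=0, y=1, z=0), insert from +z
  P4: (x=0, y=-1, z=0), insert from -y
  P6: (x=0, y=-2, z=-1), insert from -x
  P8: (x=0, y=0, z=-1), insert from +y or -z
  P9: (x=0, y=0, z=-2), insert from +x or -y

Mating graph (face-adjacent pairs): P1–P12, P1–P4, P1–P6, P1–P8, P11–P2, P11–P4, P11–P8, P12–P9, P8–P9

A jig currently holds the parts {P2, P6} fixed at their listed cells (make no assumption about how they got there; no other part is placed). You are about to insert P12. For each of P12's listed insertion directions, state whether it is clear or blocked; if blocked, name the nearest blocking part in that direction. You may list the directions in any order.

+x: clear; -y: clear; -z: clear

+x: ray from P12(0, -1, -2) has no placed part ⇒ clear
-y: ray from P12(0, -1, -2) has no placed part ⇒ clear
-z: ray from P12(0, -1, -2) has no placed part ⇒ clear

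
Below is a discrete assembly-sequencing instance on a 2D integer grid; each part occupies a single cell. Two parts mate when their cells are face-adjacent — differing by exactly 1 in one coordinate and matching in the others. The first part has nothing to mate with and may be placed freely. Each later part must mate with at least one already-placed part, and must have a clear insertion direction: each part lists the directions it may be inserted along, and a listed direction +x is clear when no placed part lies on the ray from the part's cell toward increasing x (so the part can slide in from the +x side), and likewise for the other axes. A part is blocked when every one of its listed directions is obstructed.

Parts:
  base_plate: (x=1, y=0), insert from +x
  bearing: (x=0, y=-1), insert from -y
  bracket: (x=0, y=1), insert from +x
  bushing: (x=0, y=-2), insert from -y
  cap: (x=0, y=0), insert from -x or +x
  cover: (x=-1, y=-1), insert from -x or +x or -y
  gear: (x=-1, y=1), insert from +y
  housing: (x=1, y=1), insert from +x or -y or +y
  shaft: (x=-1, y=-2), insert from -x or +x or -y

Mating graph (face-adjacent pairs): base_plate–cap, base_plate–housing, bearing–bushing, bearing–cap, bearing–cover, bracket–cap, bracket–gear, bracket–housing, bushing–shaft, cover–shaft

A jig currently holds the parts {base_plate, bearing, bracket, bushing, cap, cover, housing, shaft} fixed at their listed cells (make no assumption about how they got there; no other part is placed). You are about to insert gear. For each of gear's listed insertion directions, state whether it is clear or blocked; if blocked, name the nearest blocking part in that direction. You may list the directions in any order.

+y: clear

+y: ray from gear(-1, 1) has no placed part ⇒ clear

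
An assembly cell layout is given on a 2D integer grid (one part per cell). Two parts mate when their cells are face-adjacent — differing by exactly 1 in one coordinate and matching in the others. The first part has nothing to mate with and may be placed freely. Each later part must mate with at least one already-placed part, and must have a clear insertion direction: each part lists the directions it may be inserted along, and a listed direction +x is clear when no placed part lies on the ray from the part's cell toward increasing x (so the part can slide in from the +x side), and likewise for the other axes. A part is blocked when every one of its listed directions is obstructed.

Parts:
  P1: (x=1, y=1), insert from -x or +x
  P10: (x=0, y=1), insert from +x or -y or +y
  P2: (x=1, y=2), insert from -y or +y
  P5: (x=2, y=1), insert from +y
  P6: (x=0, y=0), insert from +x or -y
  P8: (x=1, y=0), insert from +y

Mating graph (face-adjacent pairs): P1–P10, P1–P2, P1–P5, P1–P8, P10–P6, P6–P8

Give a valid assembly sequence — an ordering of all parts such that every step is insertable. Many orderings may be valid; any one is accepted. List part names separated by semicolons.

1. P6@(0, 0) [+x clear] — {P6}
2. P8@(1, 0) [+y clear] — {P6, P8}
3. P1@(1, 1) [-x clear] — {P1, P6, P8}
4. P5@(2, 1) [+y clear] — {P1, P5, P6, P8}
5. P2@(1, 2) [+y clear] — {P1, P2, P5, P6, P8}
6. P10@(0, 1) [+y clear] — {P1, P10, P2, P5, P6, P8}

P6; P8; P1; P5; P2; P10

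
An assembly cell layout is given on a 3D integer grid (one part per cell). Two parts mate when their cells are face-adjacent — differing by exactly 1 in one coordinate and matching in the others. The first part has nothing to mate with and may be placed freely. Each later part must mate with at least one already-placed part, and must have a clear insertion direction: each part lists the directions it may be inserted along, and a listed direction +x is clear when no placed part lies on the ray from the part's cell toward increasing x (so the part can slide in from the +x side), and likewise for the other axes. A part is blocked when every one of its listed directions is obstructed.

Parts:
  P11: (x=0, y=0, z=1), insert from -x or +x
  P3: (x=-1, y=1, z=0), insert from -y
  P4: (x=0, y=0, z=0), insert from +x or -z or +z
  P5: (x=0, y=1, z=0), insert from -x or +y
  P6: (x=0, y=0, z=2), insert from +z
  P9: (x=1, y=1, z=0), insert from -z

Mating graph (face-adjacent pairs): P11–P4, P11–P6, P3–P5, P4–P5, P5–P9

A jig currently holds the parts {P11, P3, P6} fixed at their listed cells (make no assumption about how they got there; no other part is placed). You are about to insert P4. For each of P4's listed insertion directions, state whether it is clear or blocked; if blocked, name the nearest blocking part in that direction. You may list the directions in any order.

+x: ray from P4(0, 0, 0) has no placed part ⇒ clear
-z: ray from P4(0, 0, 0) has no placed part ⇒ clear
+z: nearest on ray is P11@(0, 0, 1) ⇒ blocked

+x: clear; +z: blocked by P11; -z: clear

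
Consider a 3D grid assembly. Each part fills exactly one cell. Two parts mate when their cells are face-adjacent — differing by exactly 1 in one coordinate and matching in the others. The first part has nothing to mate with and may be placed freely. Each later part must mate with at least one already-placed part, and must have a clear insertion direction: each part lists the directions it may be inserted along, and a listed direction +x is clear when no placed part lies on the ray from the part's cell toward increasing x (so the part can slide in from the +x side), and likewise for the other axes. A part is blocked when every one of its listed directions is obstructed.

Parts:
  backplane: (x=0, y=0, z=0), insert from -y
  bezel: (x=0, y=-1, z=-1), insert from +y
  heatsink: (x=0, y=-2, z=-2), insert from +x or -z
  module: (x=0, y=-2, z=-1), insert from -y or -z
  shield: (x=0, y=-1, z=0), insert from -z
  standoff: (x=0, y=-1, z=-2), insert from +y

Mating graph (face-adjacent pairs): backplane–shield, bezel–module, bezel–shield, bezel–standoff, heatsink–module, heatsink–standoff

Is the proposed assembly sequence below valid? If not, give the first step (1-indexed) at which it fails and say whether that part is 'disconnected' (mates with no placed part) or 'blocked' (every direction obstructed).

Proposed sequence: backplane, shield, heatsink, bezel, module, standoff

1. backplane@(0, 0, 0) [-y clear] — {backplane}
2. shield@(0, -1, 0) [-z clear] — {backplane, shield}
3. heatsink@(0, -2, -2) — no placed neighbour ⇒ disconnected

Invalid at step 3 (disconnected)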